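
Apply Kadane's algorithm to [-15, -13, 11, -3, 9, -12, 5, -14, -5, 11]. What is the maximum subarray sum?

Using Kadane's algorithm on [-15, -13, 11, -3, 9, -12, 5, -14, -5, 11]:

Scanning through the array:
Position 1 (value -13): max_ending_here = -13, max_so_far = -13
Position 2 (value 11): max_ending_here = 11, max_so_far = 11
Position 3 (value -3): max_ending_here = 8, max_so_far = 11
Position 4 (value 9): max_ending_here = 17, max_so_far = 17
Position 5 (value -12): max_ending_here = 5, max_so_far = 17
Position 6 (value 5): max_ending_here = 10, max_so_far = 17
Position 7 (value -14): max_ending_here = -4, max_so_far = 17
Position 8 (value -5): max_ending_here = -5, max_so_far = 17
Position 9 (value 11): max_ending_here = 11, max_so_far = 17

Maximum subarray: [11, -3, 9]
Maximum sum: 17

The maximum subarray is [11, -3, 9] with sum 17. This subarray runs from index 2 to index 4.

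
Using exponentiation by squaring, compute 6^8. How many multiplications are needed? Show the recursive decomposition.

Computing 6^8 by squaring (build up from 6^1; each line after the first costs one multiplication):

6^1 = 6
6^2 = (6^1)^2 = 6^2 = 36
6^4 = (6^2)^2 = 36^2 = 1296
6^8 = (6^4)^2 = 1296^2 = 1679616

Result: 1679616
Multiplications needed: 3 (3 lines after 6^1)

6^8 = 1679616. Using exponentiation by squaring, this requires 3 multiplications. The key idea: if the exponent is even, square the half-power; if odd, multiply by the base once.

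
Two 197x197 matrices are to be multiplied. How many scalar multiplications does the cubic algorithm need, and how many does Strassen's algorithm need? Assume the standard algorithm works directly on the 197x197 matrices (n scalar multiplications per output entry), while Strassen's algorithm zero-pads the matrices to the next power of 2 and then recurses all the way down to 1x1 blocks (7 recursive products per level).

Matrix multiplication for 197x197 matrices:

Strassen's algorithm requires power-of-2 dimensions. Pad 197x197 to 256x256 (next power of 2).

Standard algorithm: 197^3 = 7645373 multiplications
Strassen's algorithm: 7^(log2(256)) = 7^8 = 5764801 multiplications
Savings: 7645373 - 5764801 = 1880572 multiplications

Standard: 7645373 multiplications (197^3). Strassen: 5764801 multiplications (7^8, after padding to 256x256). Strassen reduces 8 recursive multiplications to 7 at each level.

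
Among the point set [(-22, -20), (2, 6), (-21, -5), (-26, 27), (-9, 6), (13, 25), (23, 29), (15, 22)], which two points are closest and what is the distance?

Computing all pairwise distances among 8 points:

d((-22, -20), (2, 6)) = 35.3836
d((-22, -20), (-21, -5)) = 15.0333
d((-22, -20), (-26, 27)) = 47.1699
d((-22, -20), (-9, 6)) = 29.0689
d((-22, -20), (13, 25)) = 57.0088
d((-22, -20), (23, 29)) = 66.5282
d((-22, -20), (15, 22)) = 55.9732
d((2, 6), (-21, -5)) = 25.4951
d((2, 6), (-26, 27)) = 35.0
d((2, 6), (-9, 6)) = 11.0
d((2, 6), (13, 25)) = 21.9545
d((2, 6), (23, 29)) = 31.1448
d((2, 6), (15, 22)) = 20.6155
d((-21, -5), (-26, 27)) = 32.3883
d((-21, -5), (-9, 6)) = 16.2788
d((-21, -5), (13, 25)) = 45.3431
d((-21, -5), (23, 29)) = 55.6058
d((-21, -5), (15, 22)) = 45.0
d((-26, 27), (-9, 6)) = 27.0185
d((-26, 27), (13, 25)) = 39.0512
d((-26, 27), (23, 29)) = 49.0408
d((-26, 27), (15, 22)) = 41.3038
d((-9, 6), (13, 25)) = 29.0689
d((-9, 6), (23, 29)) = 39.4081
d((-9, 6), (15, 22)) = 28.8444
d((13, 25), (23, 29)) = 10.7703
d((13, 25), (15, 22)) = 3.6056 <-- minimum
d((23, 29), (15, 22)) = 10.6301

Closest pair: (13, 25) and (15, 22) with distance 3.6056

The closest pair is (13, 25) and (15, 22) with Euclidean distance 3.6056. For 8 points, brute-force pairwise comparison is shown above. For large n, the divide-and-conquer algorithm (sort by x, recurse on halves, check the dividing strip) achieves O(n log n).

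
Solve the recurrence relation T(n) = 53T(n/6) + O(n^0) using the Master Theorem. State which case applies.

Master Theorem for T(n) = 53T(n/6) + O(n^0):

a = 53, b = 6, c = 0
log_b(a) = log_6(53) = 2.2159

Case 1: c = 0 < log_6(53) = 2.2159
T(n) = O(n^(log_6 53))

For T(n) = 53T(n/6) + O(n^0): log_6(53) = 2.2159. This is Case 1 of the Master Theorem (c < log_b(a), work dominated by leaves), giving O(n^(log_6 53)).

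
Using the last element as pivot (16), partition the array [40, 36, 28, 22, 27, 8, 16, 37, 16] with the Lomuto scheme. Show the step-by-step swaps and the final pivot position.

Lomuto partition with pivot = 16:

Initial array: [40, 36, 28, 22, 27, 8, 16, 37, 16]

arr[0]=40 > 16: no swap
arr[1]=36 > 16: no swap
arr[2]=28 > 16: no swap
arr[3]=22 > 16: no swap
arr[4]=27 > 16: no swap
arr[5]=8 <= 16: swap with position 0, array becomes [8, 36, 28, 22, 27, 40, 16, 37, 16]
arr[6]=16 <= 16: swap with position 1, array becomes [8, 16, 28, 22, 27, 40, 36, 37, 16]
arr[7]=37 > 16: no swap

Place pivot at position 2: [8, 16, 16, 22, 27, 40, 36, 37, 28]
Pivot position: 2

After partitioning with pivot 16, the array becomes [8, 16, 16, 22, 27, 40, 36, 37, 28]. The pivot is placed at index 2. All elements to the left of the pivot are <= 16, and all elements to the right are > 16.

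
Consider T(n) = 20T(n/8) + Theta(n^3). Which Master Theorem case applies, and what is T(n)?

Master Theorem for T(n) = 20T(n/8) + O(n^3):

a = 20, b = 8, c = 3
log_b(a) = log_8(20) = 1.4406

Case 3: c = 3 > log_8(20) = 1.4406
T(n) = O(n^3) = O(n^3)

For T(n) = 20T(n/8) + O(n^3): log_8(20) = 1.4406. This is Case 3 of the Master Theorem (c > log_b(a), work dominated by root), giving O(n^3).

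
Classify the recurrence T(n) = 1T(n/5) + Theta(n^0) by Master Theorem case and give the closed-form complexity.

Master Theorem for T(n) = 1T(n/5) + O(n^0):

a = 1, b = 5, c = 0
log_b(a) = log_5(1) = 0.0000

Case 2: c = 0 = log_5(1) = 0.0000
T(n) = O(n^0 log n) = O(log n)

For T(n) = 1T(n/5) + O(n^0): log_5(1) = 0.0000. This is Case 2 of the Master Theorem (c = log_b(a), equal work at all levels), giving O(log n).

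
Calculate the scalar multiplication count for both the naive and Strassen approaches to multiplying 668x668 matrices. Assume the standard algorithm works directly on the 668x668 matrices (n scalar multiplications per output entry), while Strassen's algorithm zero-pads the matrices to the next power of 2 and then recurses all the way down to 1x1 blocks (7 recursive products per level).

Matrix multiplication for 668x668 matrices:

Strassen's algorithm requires power-of-2 dimensions. Pad 668x668 to 1024x1024 (next power of 2).

Standard algorithm: 668^3 = 298077632 multiplications
Strassen's algorithm: 7^(log2(1024)) = 7^10 = 282475249 multiplications
Savings: 298077632 - 282475249 = 15602383 multiplications

Standard: 298077632 multiplications (668^3). Strassen: 282475249 multiplications (7^10, after padding to 1024x1024). Strassen reduces 8 recursive multiplications to 7 at each level.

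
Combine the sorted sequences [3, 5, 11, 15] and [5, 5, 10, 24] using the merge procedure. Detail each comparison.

Merging process:

Compare 3 vs 5: take 3 from left. Merged: [3]
Compare 5 vs 5: take 5 from left. Merged: [3, 5]
Compare 11 vs 5: take 5 from right. Merged: [3, 5, 5]
Compare 11 vs 5: take 5 from right. Merged: [3, 5, 5, 5]
Compare 11 vs 10: take 10 from right. Merged: [3, 5, 5, 5, 10]
Compare 11 vs 24: take 11 from left. Merged: [3, 5, 5, 5, 10, 11]
Compare 15 vs 24: take 15 from left. Merged: [3, 5, 5, 5, 10, 11, 15]
Append remaining from right: [24]. Merged: [3, 5, 5, 5, 10, 11, 15, 24]

Final merged array: [3, 5, 5, 5, 10, 11, 15, 24]
Total comparisons: 7

The merged array is [3, 5, 5, 5, 10, 11, 15, 24], requiring 7 comparisons. The merge step runs in O(n) time where n is the total number of elements.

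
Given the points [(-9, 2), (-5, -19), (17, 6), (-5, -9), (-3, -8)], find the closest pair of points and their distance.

Computing all pairwise distances among 5 points:

d((-9, 2), (-5, -19)) = 21.3776
d((-9, 2), (17, 6)) = 26.3059
d((-9, 2), (-5, -9)) = 11.7047
d((-9, 2), (-3, -8)) = 11.6619
d((-5, -19), (17, 6)) = 33.3017
d((-5, -19), (-5, -9)) = 10.0
d((-5, -19), (-3, -8)) = 11.1803
d((17, 6), (-5, -9)) = 26.6271
d((17, 6), (-3, -8)) = 24.4131
d((-5, -9), (-3, -8)) = 2.2361 <-- minimum

Closest pair: (-5, -9) and (-3, -8) with distance 2.2361

The closest pair is (-5, -9) and (-3, -8) with Euclidean distance 2.2361. For 5 points, brute-force pairwise comparison is shown above. For large n, the divide-and-conquer algorithm (sort by x, recurse on halves, check the dividing strip) achieves O(n log n).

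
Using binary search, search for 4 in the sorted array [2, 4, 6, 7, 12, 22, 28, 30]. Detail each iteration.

Binary search for 4 in [2, 4, 6, 7, 12, 22, 28, 30]:

lo=0, hi=7, mid=3, arr[mid]=7 -> 7 > 4, search left half
lo=0, hi=2, mid=1, arr[mid]=4 -> Found target at index 1!

Binary search finds 4 at index 1 after 2 comparisons. The search repeatedly halves the search space by comparing with the middle element.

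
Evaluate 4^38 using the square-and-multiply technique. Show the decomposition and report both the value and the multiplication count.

Computing 4^38 by squaring (build up from 4^1; each line after the first costs one multiplication):

4^1 = 4
4^2 = (4^1)^2 = 4^2 = 16
4^4 = (4^2)^2 = 16^2 = 256
4^8 = (4^4)^2 = 256^2 = 65536
4^9 = 4 * 4^8 = 4 * 65536 = 262144
4^18 = (4^9)^2 = 262144^2 = 68719476736
4^19 = 4 * 4^18 = 4 * 68719476736 = 274877906944
4^38 = (4^19)^2 = 274877906944^2 = 75557863725914323419136

Result: 75557863725914323419136
Multiplications needed: 7 (7 lines after 4^1)

4^38 = 75557863725914323419136. Using exponentiation by squaring, this requires 7 multiplications. The key idea: if the exponent is even, square the half-power; if odd, multiply by the base once.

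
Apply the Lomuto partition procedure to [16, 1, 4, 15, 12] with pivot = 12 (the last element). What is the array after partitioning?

Lomuto partition with pivot = 12:

Initial array: [16, 1, 4, 15, 12]

arr[0]=16 > 12: no swap
arr[1]=1 <= 12: swap with position 0, array becomes [1, 16, 4, 15, 12]
arr[2]=4 <= 12: swap with position 1, array becomes [1, 4, 16, 15, 12]
arr[3]=15 > 12: no swap

Place pivot at position 2: [1, 4, 12, 15, 16]
Pivot position: 2

After partitioning with pivot 12, the array becomes [1, 4, 12, 15, 16]. The pivot is placed at index 2. All elements to the left of the pivot are <= 12, and all elements to the right are > 12.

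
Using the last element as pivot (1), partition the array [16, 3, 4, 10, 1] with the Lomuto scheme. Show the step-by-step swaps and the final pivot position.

Lomuto partition with pivot = 1:

Initial array: [16, 3, 4, 10, 1]

arr[0]=16 > 1: no swap
arr[1]=3 > 1: no swap
arr[2]=4 > 1: no swap
arr[3]=10 > 1: no swap

Place pivot at position 0: [1, 3, 4, 10, 16]
Pivot position: 0

After partitioning with pivot 1, the array becomes [1, 3, 4, 10, 16]. The pivot is placed at index 0. All elements to the left of the pivot are <= 1, and all elements to the right are > 1.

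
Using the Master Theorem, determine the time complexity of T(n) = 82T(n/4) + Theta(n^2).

Master Theorem for T(n) = 82T(n/4) + O(n^2):

a = 82, b = 4, c = 2
log_b(a) = log_4(82) = 3.1788

Case 1: c = 2 < log_4(82) = 3.1788
T(n) = O(n^(log_4 82))

For T(n) = 82T(n/4) + O(n^2): log_4(82) = 3.1788. This is Case 1 of the Master Theorem (c < log_b(a), work dominated by leaves), giving O(n^(log_4 82)).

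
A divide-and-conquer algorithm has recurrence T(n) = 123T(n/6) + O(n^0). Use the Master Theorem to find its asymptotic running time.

Master Theorem for T(n) = 123T(n/6) + O(n^0):

a = 123, b = 6, c = 0
log_b(a) = log_6(123) = 2.6857

Case 1: c = 0 < log_6(123) = 2.6857
T(n) = O(n^(log_6 123))

For T(n) = 123T(n/6) + O(n^0): log_6(123) = 2.6857. This is Case 1 of the Master Theorem (c < log_b(a), work dominated by leaves), giving O(n^(log_6 123)).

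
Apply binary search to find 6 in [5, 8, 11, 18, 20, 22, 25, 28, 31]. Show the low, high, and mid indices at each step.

Binary search for 6 in [5, 8, 11, 18, 20, 22, 25, 28, 31]:

lo=0, hi=8, mid=4, arr[mid]=20 -> 20 > 6, search left half
lo=0, hi=3, mid=1, arr[mid]=8 -> 8 > 6, search left half
lo=0, hi=0, mid=0, arr[mid]=5 -> 5 < 6, search right half
lo=1 > hi=0, target 6 not found

Binary search determines that 6 is not in the array after 3 comparisons. The search space was exhausted without finding the target.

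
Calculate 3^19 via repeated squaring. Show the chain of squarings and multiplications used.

Computing 3^19 by squaring (build up from 3^1; each line after the first costs one multiplication):

3^1 = 3
3^2 = (3^1)^2 = 3^2 = 9
3^4 = (3^2)^2 = 9^2 = 81
3^8 = (3^4)^2 = 81^2 = 6561
3^9 = 3 * 3^8 = 3 * 6561 = 19683
3^18 = (3^9)^2 = 19683^2 = 387420489
3^19 = 3 * 3^18 = 3 * 387420489 = 1162261467

Result: 1162261467
Multiplications needed: 6 (6 lines after 3^1)

3^19 = 1162261467. Using exponentiation by squaring, this requires 6 multiplications. The key idea: if the exponent is even, square the half-power; if odd, multiply by the base once.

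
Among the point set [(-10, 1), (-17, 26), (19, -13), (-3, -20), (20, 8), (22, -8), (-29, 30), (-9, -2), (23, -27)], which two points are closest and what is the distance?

Computing all pairwise distances among 9 points:

d((-10, 1), (-17, 26)) = 25.9615
d((-10, 1), (19, -13)) = 32.2025
d((-10, 1), (-3, -20)) = 22.1359
d((-10, 1), (20, 8)) = 30.8058
d((-10, 1), (22, -8)) = 33.2415
d((-10, 1), (-29, 30)) = 34.6699
d((-10, 1), (-9, -2)) = 3.1623 <-- minimum
d((-10, 1), (23, -27)) = 43.2782
d((-17, 26), (19, -13)) = 53.0754
d((-17, 26), (-3, -20)) = 48.0833
d((-17, 26), (20, 8)) = 41.1461
d((-17, 26), (22, -8)) = 51.7397
d((-17, 26), (-29, 30)) = 12.6491
d((-17, 26), (-9, -2)) = 29.1204
d((-17, 26), (23, -27)) = 66.4003
d((19, -13), (-3, -20)) = 23.0868
d((19, -13), (20, 8)) = 21.0238
d((19, -13), (22, -8)) = 5.831
d((19, -13), (-29, 30)) = 64.4438
d((19, -13), (-9, -2)) = 30.0832
d((19, -13), (23, -27)) = 14.5602
d((-3, -20), (20, 8)) = 36.2353
d((-3, -20), (22, -8)) = 27.7308
d((-3, -20), (-29, 30)) = 56.356
d((-3, -20), (-9, -2)) = 18.9737
d((-3, -20), (23, -27)) = 26.9258
d((20, 8), (22, -8)) = 16.1245
d((20, 8), (-29, 30)) = 53.7122
d((20, 8), (-9, -2)) = 30.6757
d((20, 8), (23, -27)) = 35.1283
d((22, -8), (-29, 30)) = 63.6003
d((22, -8), (-9, -2)) = 31.5753
d((22, -8), (23, -27)) = 19.0263
d((-29, 30), (-9, -2)) = 37.7359
d((-29, 30), (23, -27)) = 77.1557
d((-9, -2), (23, -27)) = 40.6079

Closest pair: (-10, 1) and (-9, -2) with distance 3.1623

The closest pair is (-10, 1) and (-9, -2) with Euclidean distance 3.1623. For 9 points, brute-force pairwise comparison is shown above. For large n, the divide-and-conquer algorithm (sort by x, recurse on halves, check the dividing strip) achieves O(n log n).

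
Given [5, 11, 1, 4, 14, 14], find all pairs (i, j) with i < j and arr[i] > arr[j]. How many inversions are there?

Finding inversions in [5, 11, 1, 4, 14, 14]:

(0, 2): arr[0]=5 > arr[2]=1
(0, 3): arr[0]=5 > arr[3]=4
(1, 2): arr[1]=11 > arr[2]=1
(1, 3): arr[1]=11 > arr[3]=4

Total inversions: 4

The array has 4 inversion(s): (0,2), (0,3), (1,2), (1,3). Each pair (i,j) satisfies i < j and arr[i] > arr[j].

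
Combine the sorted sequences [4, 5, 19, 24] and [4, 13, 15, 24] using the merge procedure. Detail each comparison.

Merging process:

Compare 4 vs 4: take 4 from left. Merged: [4]
Compare 5 vs 4: take 4 from right. Merged: [4, 4]
Compare 5 vs 13: take 5 from left. Merged: [4, 4, 5]
Compare 19 vs 13: take 13 from right. Merged: [4, 4, 5, 13]
Compare 19 vs 15: take 15 from right. Merged: [4, 4, 5, 13, 15]
Compare 19 vs 24: take 19 from left. Merged: [4, 4, 5, 13, 15, 19]
Compare 24 vs 24: take 24 from left. Merged: [4, 4, 5, 13, 15, 19, 24]
Append remaining from right: [24]. Merged: [4, 4, 5, 13, 15, 19, 24, 24]

Final merged array: [4, 4, 5, 13, 15, 19, 24, 24]
Total comparisons: 7

The merged array is [4, 4, 5, 13, 15, 19, 24, 24], requiring 7 comparisons. The merge step runs in O(n) time where n is the total number of elements.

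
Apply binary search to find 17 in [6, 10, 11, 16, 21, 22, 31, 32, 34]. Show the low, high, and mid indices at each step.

Binary search for 17 in [6, 10, 11, 16, 21, 22, 31, 32, 34]:

lo=0, hi=8, mid=4, arr[mid]=21 -> 21 > 17, search left half
lo=0, hi=3, mid=1, arr[mid]=10 -> 10 < 17, search right half
lo=2, hi=3, mid=2, arr[mid]=11 -> 11 < 17, search right half
lo=3, hi=3, mid=3, arr[mid]=16 -> 16 < 17, search right half
lo=4 > hi=3, target 17 not found

Binary search determines that 17 is not in the array after 4 comparisons. The search space was exhausted without finding the target.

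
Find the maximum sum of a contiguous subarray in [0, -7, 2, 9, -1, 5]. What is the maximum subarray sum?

Using Kadane's algorithm on [0, -7, 2, 9, -1, 5]:

Scanning through the array:
Position 1 (value -7): max_ending_here = -7, max_so_far = 0
Position 2 (value 2): max_ending_here = 2, max_so_far = 2
Position 3 (value 9): max_ending_here = 11, max_so_far = 11
Position 4 (value -1): max_ending_here = 10, max_so_far = 11
Position 5 (value 5): max_ending_here = 15, max_so_far = 15

Maximum subarray: [2, 9, -1, 5]
Maximum sum: 15

The maximum subarray is [2, 9, -1, 5] with sum 15. This subarray runs from index 2 to index 5.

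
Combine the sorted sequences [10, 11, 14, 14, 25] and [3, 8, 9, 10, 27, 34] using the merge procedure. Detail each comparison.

Merging process:

Compare 10 vs 3: take 3 from right. Merged: [3]
Compare 10 vs 8: take 8 from right. Merged: [3, 8]
Compare 10 vs 9: take 9 from right. Merged: [3, 8, 9]
Compare 10 vs 10: take 10 from left. Merged: [3, 8, 9, 10]
Compare 11 vs 10: take 10 from right. Merged: [3, 8, 9, 10, 10]
Compare 11 vs 27: take 11 from left. Merged: [3, 8, 9, 10, 10, 11]
Compare 14 vs 27: take 14 from left. Merged: [3, 8, 9, 10, 10, 11, 14]
Compare 14 vs 27: take 14 from left. Merged: [3, 8, 9, 10, 10, 11, 14, 14]
Compare 25 vs 27: take 25 from left. Merged: [3, 8, 9, 10, 10, 11, 14, 14, 25]
Append remaining from right: [27, 34]. Merged: [3, 8, 9, 10, 10, 11, 14, 14, 25, 27, 34]

Final merged array: [3, 8, 9, 10, 10, 11, 14, 14, 25, 27, 34]
Total comparisons: 9

The merged array is [3, 8, 9, 10, 10, 11, 14, 14, 25, 27, 34], requiring 9 comparisons. The merge step runs in O(n) time where n is the total number of elements.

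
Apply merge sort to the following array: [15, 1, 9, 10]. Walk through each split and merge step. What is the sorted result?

Merge sort trace:

Split: [15, 1, 9, 10] -> [15, 1] and [9, 10]
  Split: [15, 1] -> [15] and [1]
  Merge: [15] + [1] -> [1, 15]
  Split: [9, 10] -> [9] and [10]
  Merge: [9] + [10] -> [9, 10]
Merge: [1, 15] + [9, 10] -> [1, 9, 10, 15]

Final sorted array: [1, 9, 10, 15]

The merge sort proceeds by recursively splitting the array and merging sorted halves.
After all merges, the sorted array is [1, 9, 10, 15].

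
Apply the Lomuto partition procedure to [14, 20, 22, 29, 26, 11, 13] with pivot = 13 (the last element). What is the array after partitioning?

Lomuto partition with pivot = 13:

Initial array: [14, 20, 22, 29, 26, 11, 13]

arr[0]=14 > 13: no swap
arr[1]=20 > 13: no swap
arr[2]=22 > 13: no swap
arr[3]=29 > 13: no swap
arr[4]=26 > 13: no swap
arr[5]=11 <= 13: swap with position 0, array becomes [11, 20, 22, 29, 26, 14, 13]

Place pivot at position 1: [11, 13, 22, 29, 26, 14, 20]
Pivot position: 1

After partitioning with pivot 13, the array becomes [11, 13, 22, 29, 26, 14, 20]. The pivot is placed at index 1. All elements to the left of the pivot are <= 13, and all elements to the right are > 13.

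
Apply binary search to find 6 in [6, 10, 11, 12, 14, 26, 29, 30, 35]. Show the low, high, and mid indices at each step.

Binary search for 6 in [6, 10, 11, 12, 14, 26, 29, 30, 35]:

lo=0, hi=8, mid=4, arr[mid]=14 -> 14 > 6, search left half
lo=0, hi=3, mid=1, arr[mid]=10 -> 10 > 6, search left half
lo=0, hi=0, mid=0, arr[mid]=6 -> Found target at index 0!

Binary search finds 6 at index 0 after 3 comparisons. The search repeatedly halves the search space by comparing with the middle element.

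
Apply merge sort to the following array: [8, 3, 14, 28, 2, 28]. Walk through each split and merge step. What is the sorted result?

Merge sort trace:

Split: [8, 3, 14, 28, 2, 28] -> [8, 3, 14] and [28, 2, 28]
  Split: [8, 3, 14] -> [8] and [3, 14]
    Split: [3, 14] -> [3] and [14]
    Merge: [3] + [14] -> [3, 14]
  Merge: [8] + [3, 14] -> [3, 8, 14]
  Split: [28, 2, 28] -> [28] and [2, 28]
    Split: [2, 28] -> [2] and [28]
    Merge: [2] + [28] -> [2, 28]
  Merge: [28] + [2, 28] -> [2, 28, 28]
Merge: [3, 8, 14] + [2, 28, 28] -> [2, 3, 8, 14, 28, 28]

Final sorted array: [2, 3, 8, 14, 28, 28]

The merge sort proceeds by recursively splitting the array and merging sorted halves.
After all merges, the sorted array is [2, 3, 8, 14, 28, 28].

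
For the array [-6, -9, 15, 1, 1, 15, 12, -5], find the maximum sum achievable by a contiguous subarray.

Using Kadane's algorithm on [-6, -9, 15, 1, 1, 15, 12, -5]:

Scanning through the array:
Position 1 (value -9): max_ending_here = -9, max_so_far = -6
Position 2 (value 15): max_ending_here = 15, max_so_far = 15
Position 3 (value 1): max_ending_here = 16, max_so_far = 16
Position 4 (value 1): max_ending_here = 17, max_so_far = 17
Position 5 (value 15): max_ending_here = 32, max_so_far = 32
Position 6 (value 12): max_ending_here = 44, max_so_far = 44
Position 7 (value -5): max_ending_here = 39, max_so_far = 44

Maximum subarray: [15, 1, 1, 15, 12]
Maximum sum: 44

The maximum subarray is [15, 1, 1, 15, 12] with sum 44. This subarray runs from index 2 to index 6.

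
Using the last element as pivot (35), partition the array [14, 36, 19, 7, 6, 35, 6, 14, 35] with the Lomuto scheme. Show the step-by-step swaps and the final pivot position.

Lomuto partition with pivot = 35:

Initial array: [14, 36, 19, 7, 6, 35, 6, 14, 35]

arr[0]=14 <= 35: swap with position 0, array becomes [14, 36, 19, 7, 6, 35, 6, 14, 35]
arr[1]=36 > 35: no swap
arr[2]=19 <= 35: swap with position 1, array becomes [14, 19, 36, 7, 6, 35, 6, 14, 35]
arr[3]=7 <= 35: swap with position 2, array becomes [14, 19, 7, 36, 6, 35, 6, 14, 35]
arr[4]=6 <= 35: swap with position 3, array becomes [14, 19, 7, 6, 36, 35, 6, 14, 35]
arr[5]=35 <= 35: swap with position 4, array becomes [14, 19, 7, 6, 35, 36, 6, 14, 35]
arr[6]=6 <= 35: swap with position 5, array becomes [14, 19, 7, 6, 35, 6, 36, 14, 35]
arr[7]=14 <= 35: swap with position 6, array becomes [14, 19, 7, 6, 35, 6, 14, 36, 35]

Place pivot at position 7: [14, 19, 7, 6, 35, 6, 14, 35, 36]
Pivot position: 7

After partitioning with pivot 35, the array becomes [14, 19, 7, 6, 35, 6, 14, 35, 36]. The pivot is placed at index 7. All elements to the left of the pivot are <= 35, and all elements to the right are > 35.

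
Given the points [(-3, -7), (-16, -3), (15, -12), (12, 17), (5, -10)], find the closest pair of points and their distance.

Computing all pairwise distances among 5 points:

d((-3, -7), (-16, -3)) = 13.6015
d((-3, -7), (15, -12)) = 18.6815
d((-3, -7), (12, 17)) = 28.3019
d((-3, -7), (5, -10)) = 8.544 <-- minimum
d((-16, -3), (15, -12)) = 32.28
d((-16, -3), (12, 17)) = 34.4093
d((-16, -3), (5, -10)) = 22.1359
d((15, -12), (12, 17)) = 29.1548
d((15, -12), (5, -10)) = 10.198
d((12, 17), (5, -10)) = 27.8927

Closest pair: (-3, -7) and (5, -10) with distance 8.544

The closest pair is (-3, -7) and (5, -10) with Euclidean distance 8.544. For 5 points, brute-force pairwise comparison is shown above. For large n, the divide-and-conquer algorithm (sort by x, recurse on halves, check the dividing strip) achieves O(n log n).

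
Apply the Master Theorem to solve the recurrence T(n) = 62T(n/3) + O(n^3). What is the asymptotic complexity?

Master Theorem for T(n) = 62T(n/3) + O(n^3):

a = 62, b = 3, c = 3
log_b(a) = log_3(62) = 3.7567

Case 1: c = 3 < log_3(62) = 3.7567
T(n) = O(n^(log_3 62))

For T(n) = 62T(n/3) + O(n^3): log_3(62) = 3.7567. This is Case 1 of the Master Theorem (c < log_b(a), work dominated by leaves), giving O(n^(log_3 62)).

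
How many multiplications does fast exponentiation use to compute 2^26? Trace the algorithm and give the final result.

Computing 2^26 by squaring (build up from 2^1; each line after the first costs one multiplication):

2^1 = 2
2^2 = (2^1)^2 = 2^2 = 4
2^3 = 2 * 2^2 = 2 * 4 = 8
2^6 = (2^3)^2 = 8^2 = 64
2^12 = (2^6)^2 = 64^2 = 4096
2^13 = 2 * 2^12 = 2 * 4096 = 8192
2^26 = (2^13)^2 = 8192^2 = 67108864

Result: 67108864
Multiplications needed: 6 (6 lines after 2^1)

2^26 = 67108864. Using exponentiation by squaring, this requires 6 multiplications. The key idea: if the exponent is even, square the half-power; if odd, multiply by the base once.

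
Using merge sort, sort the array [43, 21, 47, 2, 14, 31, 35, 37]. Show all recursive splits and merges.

Merge sort trace:

Split: [43, 21, 47, 2, 14, 31, 35, 37] -> [43, 21, 47, 2] and [14, 31, 35, 37]
  Split: [43, 21, 47, 2] -> [43, 21] and [47, 2]
    Split: [43, 21] -> [43] and [21]
    Merge: [43] + [21] -> [21, 43]
    Split: [47, 2] -> [47] and [2]
    Merge: [47] + [2] -> [2, 47]
  Merge: [21, 43] + [2, 47] -> [2, 21, 43, 47]
  Split: [14, 31, 35, 37] -> [14, 31] and [35, 37]
    Split: [14, 31] -> [14] and [31]
    Merge: [14] + [31] -> [14, 31]
    Split: [35, 37] -> [35] and [37]
    Merge: [35] + [37] -> [35, 37]
  Merge: [14, 31] + [35, 37] -> [14, 31, 35, 37]
Merge: [2, 21, 43, 47] + [14, 31, 35, 37] -> [2, 14, 21, 31, 35, 37, 43, 47]

Final sorted array: [2, 14, 21, 31, 35, 37, 43, 47]

The merge sort proceeds by recursively splitting the array and merging sorted halves.
After all merges, the sorted array is [2, 14, 21, 31, 35, 37, 43, 47].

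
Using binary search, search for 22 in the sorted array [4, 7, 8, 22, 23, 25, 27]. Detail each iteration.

Binary search for 22 in [4, 7, 8, 22, 23, 25, 27]:

lo=0, hi=6, mid=3, arr[mid]=22 -> Found target at index 3!

Binary search finds 22 at index 3 after 1 comparisons. The search repeatedly halves the search space by comparing with the middle element.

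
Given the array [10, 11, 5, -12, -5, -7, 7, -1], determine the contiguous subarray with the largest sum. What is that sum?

Using Kadane's algorithm on [10, 11, 5, -12, -5, -7, 7, -1]:

Scanning through the array:
Position 1 (value 11): max_ending_here = 21, max_so_far = 21
Position 2 (value 5): max_ending_here = 26, max_so_far = 26
Position 3 (value -12): max_ending_here = 14, max_so_far = 26
Position 4 (value -5): max_ending_here = 9, max_so_far = 26
Position 5 (value -7): max_ending_here = 2, max_so_far = 26
Position 6 (value 7): max_ending_here = 9, max_so_far = 26
Position 7 (value -1): max_ending_here = 8, max_so_far = 26

Maximum subarray: [10, 11, 5]
Maximum sum: 26

The maximum subarray is [10, 11, 5] with sum 26. This subarray runs from index 0 to index 2.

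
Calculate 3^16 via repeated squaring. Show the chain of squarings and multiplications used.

Computing 3^16 by squaring (build up from 3^1; each line after the first costs one multiplication):

3^1 = 3
3^2 = (3^1)^2 = 3^2 = 9
3^4 = (3^2)^2 = 9^2 = 81
3^8 = (3^4)^2 = 81^2 = 6561
3^16 = (3^8)^2 = 6561^2 = 43046721

Result: 43046721
Multiplications needed: 4 (4 lines after 3^1)

3^16 = 43046721. Using exponentiation by squaring, this requires 4 multiplications. The key idea: if the exponent is even, square the half-power; if odd, multiply by the base once.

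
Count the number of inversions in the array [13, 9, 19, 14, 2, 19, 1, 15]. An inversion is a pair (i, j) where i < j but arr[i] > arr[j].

Finding inversions in [13, 9, 19, 14, 2, 19, 1, 15]:

(0, 1): arr[0]=13 > arr[1]=9
(0, 4): arr[0]=13 > arr[4]=2
(0, 6): arr[0]=13 > arr[6]=1
(1, 4): arr[1]=9 > arr[4]=2
(1, 6): arr[1]=9 > arr[6]=1
(2, 3): arr[2]=19 > arr[3]=14
(2, 4): arr[2]=19 > arr[4]=2
(2, 6): arr[2]=19 > arr[6]=1
(2, 7): arr[2]=19 > arr[7]=15
(3, 4): arr[3]=14 > arr[4]=2
(3, 6): arr[3]=14 > arr[6]=1
(4, 6): arr[4]=2 > arr[6]=1
(5, 6): arr[5]=19 > arr[6]=1
(5, 7): arr[5]=19 > arr[7]=15

Total inversions: 14

The array has 14 inversion(s): (0,1), (0,4), (0,6), (1,4), (1,6), (2,3), (2,4), (2,6), (2,7), (3,4), (3,6), (4,6), (5,6), (5,7). Each pair (i,j) satisfies i < j and arr[i] > arr[j].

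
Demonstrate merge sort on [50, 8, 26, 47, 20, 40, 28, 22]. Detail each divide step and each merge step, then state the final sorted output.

Merge sort trace:

Split: [50, 8, 26, 47, 20, 40, 28, 22] -> [50, 8, 26, 47] and [20, 40, 28, 22]
  Split: [50, 8, 26, 47] -> [50, 8] and [26, 47]
    Split: [50, 8] -> [50] and [8]
    Merge: [50] + [8] -> [8, 50]
    Split: [26, 47] -> [26] and [47]
    Merge: [26] + [47] -> [26, 47]
  Merge: [8, 50] + [26, 47] -> [8, 26, 47, 50]
  Split: [20, 40, 28, 22] -> [20, 40] and [28, 22]
    Split: [20, 40] -> [20] and [40]
    Merge: [20] + [40] -> [20, 40]
    Split: [28, 22] -> [28] and [22]
    Merge: [28] + [22] -> [22, 28]
  Merge: [20, 40] + [22, 28] -> [20, 22, 28, 40]
Merge: [8, 26, 47, 50] + [20, 22, 28, 40] -> [8, 20, 22, 26, 28, 40, 47, 50]

Final sorted array: [8, 20, 22, 26, 28, 40, 47, 50]

The merge sort proceeds by recursively splitting the array and merging sorted halves.
After all merges, the sorted array is [8, 20, 22, 26, 28, 40, 47, 50].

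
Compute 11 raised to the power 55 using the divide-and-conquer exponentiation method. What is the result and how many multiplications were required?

Computing 11^55 by squaring (build up from 11^1; each line after the first costs one multiplication):

11^1 = 11
11^2 = (11^1)^2 = 11^2 = 121
11^3 = 11 * 11^2 = 11 * 121 = 1331
11^6 = (11^3)^2 = 1331^2 = 1771561
11^12 = (11^6)^2 = 1771561^2 = 3138428376721
11^13 = 11 * 11^12 = 11 * 3138428376721 = 34522712143931
11^26 = (11^13)^2 = 34522712143931^2 = 1191817653772720942460132761
11^27 = 11 * 11^26 = 11 * 1191817653772720942460132761 = 13109994191499930367061460371
11^54 = (11^27)^2 = 13109994191499930367061460371^2 = 171871947701161912897410416779483616222663749691203457641
11^55 = 11 * 11^54 = 11 * 171871947701161912897410416779483616222663749691203457641 = 1890591424712781041871514584574319778449301246603238034051

Result: 1890591424712781041871514584574319778449301246603238034051
Multiplications needed: 9 (9 lines after 11^1)

11^55 = 1890591424712781041871514584574319778449301246603238034051. Using exponentiation by squaring, this requires 9 multiplications. The key idea: if the exponent is even, square the half-power; if odd, multiply by the base once.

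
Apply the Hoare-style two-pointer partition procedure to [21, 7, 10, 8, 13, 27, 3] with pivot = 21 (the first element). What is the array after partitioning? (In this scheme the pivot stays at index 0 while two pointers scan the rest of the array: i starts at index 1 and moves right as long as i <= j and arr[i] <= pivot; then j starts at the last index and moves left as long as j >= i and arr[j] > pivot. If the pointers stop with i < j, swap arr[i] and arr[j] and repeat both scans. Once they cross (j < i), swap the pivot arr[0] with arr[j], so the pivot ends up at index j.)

Hoare-style two-pointer partition with pivot = 21:

Initial array: [21, 7, 10, 8, 13, 27, 3]

Pointers start at i = 1, j = 6.
i stops at index 5 (arr[5]=27 > 21), j stops at index 6 (arr[6]=3 <= 21): swap arr[5] and arr[6], array becomes [21, 7, 10, 8, 13, 3, 27]
i ends at 6, j ends at 5: the pointers have crossed (j < i), so scanning stops.

Swap pivot arr[0] with arr[5] to place pivot at position 5: [3, 7, 10, 8, 13, 21, 27]
Pivot position: 5

After partitioning with pivot 21, the array becomes [3, 7, 10, 8, 13, 21, 27]. The pivot is placed at index 5. All elements to the left of the pivot are <= 21, and all elements to the right are > 21.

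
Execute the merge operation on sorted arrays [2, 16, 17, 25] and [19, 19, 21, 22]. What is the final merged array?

Merging process:

Compare 2 vs 19: take 2 from left. Merged: [2]
Compare 16 vs 19: take 16 from left. Merged: [2, 16]
Compare 17 vs 19: take 17 from left. Merged: [2, 16, 17]
Compare 25 vs 19: take 19 from right. Merged: [2, 16, 17, 19]
Compare 25 vs 19: take 19 from right. Merged: [2, 16, 17, 19, 19]
Compare 25 vs 21: take 21 from right. Merged: [2, 16, 17, 19, 19, 21]
Compare 25 vs 22: take 22 from right. Merged: [2, 16, 17, 19, 19, 21, 22]
Append remaining from left: [25]. Merged: [2, 16, 17, 19, 19, 21, 22, 25]

Final merged array: [2, 16, 17, 19, 19, 21, 22, 25]
Total comparisons: 7

The merged array is [2, 16, 17, 19, 19, 21, 22, 25], requiring 7 comparisons. The merge step runs in O(n) time where n is the total number of elements.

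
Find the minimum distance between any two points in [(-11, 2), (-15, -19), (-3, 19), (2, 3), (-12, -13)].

Computing all pairwise distances among 5 points:

d((-11, 2), (-15, -19)) = 21.3776
d((-11, 2), (-3, 19)) = 18.7883
d((-11, 2), (2, 3)) = 13.0384
d((-11, 2), (-12, -13)) = 15.0333
d((-15, -19), (-3, 19)) = 39.8497
d((-15, -19), (2, 3)) = 27.8029
d((-15, -19), (-12, -13)) = 6.7082 <-- minimum
d((-3, 19), (2, 3)) = 16.7631
d((-3, 19), (-12, -13)) = 33.2415
d((2, 3), (-12, -13)) = 21.2603

Closest pair: (-15, -19) and (-12, -13) with distance 6.7082

The closest pair is (-15, -19) and (-12, -13) with Euclidean distance 6.7082. For 5 points, brute-force pairwise comparison is shown above. For large n, the divide-and-conquer algorithm (sort by x, recurse on halves, check the dividing strip) achieves O(n log n).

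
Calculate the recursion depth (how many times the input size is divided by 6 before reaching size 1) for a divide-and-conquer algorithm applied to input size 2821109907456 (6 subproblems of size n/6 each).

For divide and conquer with division factor 6:

Problem sizes at each level:
Level 0: 2821109907456
Level 1: 470184984576
Level 2: 78364164096
Level 3: 13060694016
Level 4: 2176782336
Level 5: 362797056
Level 6: 60466176
Level 7: 10077696
Level 8: 1679616
Level 9: 279936
Level 10: 46656
Level 11: 7776
Level 12: 1296
Level 13: 216
Level 14: 36
Level 15: 6
Level 16: 1

The root is level 0 and the size-1 base case is level 16 (the tree spans levels 0 through 16, i.e. 17 levels counting the root), so the depth is the number of divisions: log_6(2821109907456) = 16

The recursion tree depth is log_6(2821109907456) = 16. At each level, the problem size is divided by 6, so it takes 16 divisions to reduce to a base case of size 1. The algorithm makes 6 recursive calls at each level.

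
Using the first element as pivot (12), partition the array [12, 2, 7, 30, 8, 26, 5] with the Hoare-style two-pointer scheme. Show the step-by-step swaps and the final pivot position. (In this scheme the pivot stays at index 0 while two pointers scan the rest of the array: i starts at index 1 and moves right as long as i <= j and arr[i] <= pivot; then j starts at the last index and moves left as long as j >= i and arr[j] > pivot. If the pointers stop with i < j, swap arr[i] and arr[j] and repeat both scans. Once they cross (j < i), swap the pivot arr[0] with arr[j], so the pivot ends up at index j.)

Hoare-style two-pointer partition with pivot = 12:

Initial array: [12, 2, 7, 30, 8, 26, 5]

Pointers start at i = 1, j = 6.
i stops at index 3 (arr[3]=30 > 12), j stops at index 6 (arr[6]=5 <= 12): swap arr[3] and arr[6], array becomes [12, 2, 7, 5, 8, 26, 30]
i ends at 5, j ends at 4: the pointers have crossed (j < i), so scanning stops.

Swap pivot arr[0] with arr[4] to place pivot at position 4: [8, 2, 7, 5, 12, 26, 30]
Pivot position: 4

After partitioning with pivot 12, the array becomes [8, 2, 7, 5, 12, 26, 30]. The pivot is placed at index 4. All elements to the left of the pivot are <= 12, and all elements to the right are > 12.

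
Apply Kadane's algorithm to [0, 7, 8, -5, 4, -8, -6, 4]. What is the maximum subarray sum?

Using Kadane's algorithm on [0, 7, 8, -5, 4, -8, -6, 4]:

Scanning through the array:
Position 1 (value 7): max_ending_here = 7, max_so_far = 7
Position 2 (value 8): max_ending_here = 15, max_so_far = 15
Position 3 (value -5): max_ending_here = 10, max_so_far = 15
Position 4 (value 4): max_ending_here = 14, max_so_far = 15
Position 5 (value -8): max_ending_here = 6, max_so_far = 15
Position 6 (value -6): max_ending_here = 0, max_so_far = 15
Position 7 (value 4): max_ending_here = 4, max_so_far = 15

Maximum subarray: [0, 7, 8]
Maximum sum: 15

The maximum subarray is [0, 7, 8] with sum 15. This subarray runs from index 0 to index 2.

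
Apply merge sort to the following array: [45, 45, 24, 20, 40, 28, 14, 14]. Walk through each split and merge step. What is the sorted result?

Merge sort trace:

Split: [45, 45, 24, 20, 40, 28, 14, 14] -> [45, 45, 24, 20] and [40, 28, 14, 14]
  Split: [45, 45, 24, 20] -> [45, 45] and [24, 20]
    Split: [45, 45] -> [45] and [45]
    Merge: [45] + [45] -> [45, 45]
    Split: [24, 20] -> [24] and [20]
    Merge: [24] + [20] -> [20, 24]
  Merge: [45, 45] + [20, 24] -> [20, 24, 45, 45]
  Split: [40, 28, 14, 14] -> [40, 28] and [14, 14]
    Split: [40, 28] -> [40] and [28]
    Merge: [40] + [28] -> [28, 40]
    Split: [14, 14] -> [14] and [14]
    Merge: [14] + [14] -> [14, 14]
  Merge: [28, 40] + [14, 14] -> [14, 14, 28, 40]
Merge: [20, 24, 45, 45] + [14, 14, 28, 40] -> [14, 14, 20, 24, 28, 40, 45, 45]

Final sorted array: [14, 14, 20, 24, 28, 40, 45, 45]

The merge sort proceeds by recursively splitting the array and merging sorted halves.
After all merges, the sorted array is [14, 14, 20, 24, 28, 40, 45, 45].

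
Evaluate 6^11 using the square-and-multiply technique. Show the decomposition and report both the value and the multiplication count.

Computing 6^11 by squaring (build up from 6^1; each line after the first costs one multiplication):

6^1 = 6
6^2 = (6^1)^2 = 6^2 = 36
6^4 = (6^2)^2 = 36^2 = 1296
6^5 = 6 * 6^4 = 6 * 1296 = 7776
6^10 = (6^5)^2 = 7776^2 = 60466176
6^11 = 6 * 6^10 = 6 * 60466176 = 362797056

Result: 362797056
Multiplications needed: 5 (5 lines after 6^1)

6^11 = 362797056. Using exponentiation by squaring, this requires 5 multiplications. The key idea: if the exponent is even, square the half-power; if odd, multiply by the base once.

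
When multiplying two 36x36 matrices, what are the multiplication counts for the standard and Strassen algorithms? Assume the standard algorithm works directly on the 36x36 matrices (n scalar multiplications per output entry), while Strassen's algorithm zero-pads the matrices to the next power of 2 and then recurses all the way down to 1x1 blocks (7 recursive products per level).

Matrix multiplication for 36x36 matrices:

Strassen's algorithm requires power-of-2 dimensions. Pad 36x36 to 64x64 (next power of 2).

Standard algorithm: 36^3 = 46656 multiplications
Strassen's algorithm: 7^(log2(64)) = 7^6 = 117649 multiplications
Difference: 46656 - 117649 = -70993 (Strassen uses MORE here due to padding overhead — for small or just-over-power-of-2 n, padding can outweigh the per-level savings)

Standard: 46656 multiplications (36^3). Strassen: 117649 multiplications (7^6, after padding to 64x64). Strassen reduces 8 recursive multiplications to 7 at each level.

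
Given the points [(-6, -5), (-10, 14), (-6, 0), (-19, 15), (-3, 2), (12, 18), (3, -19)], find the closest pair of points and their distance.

Computing all pairwise distances among 7 points:

d((-6, -5), (-10, 14)) = 19.4165
d((-6, -5), (-6, 0)) = 5.0
d((-6, -5), (-19, 15)) = 23.8537
d((-6, -5), (-3, 2)) = 7.6158
d((-6, -5), (12, 18)) = 29.2062
d((-6, -5), (3, -19)) = 16.6433
d((-10, 14), (-6, 0)) = 14.5602
d((-10, 14), (-19, 15)) = 9.0554
d((-10, 14), (-3, 2)) = 13.8924
d((-10, 14), (12, 18)) = 22.3607
d((-10, 14), (3, -19)) = 35.4683
d((-6, 0), (-19, 15)) = 19.8494
d((-6, 0), (-3, 2)) = 3.6056 <-- minimum
d((-6, 0), (12, 18)) = 25.4558
d((-6, 0), (3, -19)) = 21.0238
d((-19, 15), (-3, 2)) = 20.6155
d((-19, 15), (12, 18)) = 31.1448
d((-19, 15), (3, -19)) = 40.4969
d((-3, 2), (12, 18)) = 21.9317
d((-3, 2), (3, -19)) = 21.8403
d((12, 18), (3, -19)) = 38.0789

Closest pair: (-6, 0) and (-3, 2) with distance 3.6056

The closest pair is (-6, 0) and (-3, 2) with Euclidean distance 3.6056. For 7 points, brute-force pairwise comparison is shown above. For large n, the divide-and-conquer algorithm (sort by x, recurse on halves, check the dividing strip) achieves O(n log n).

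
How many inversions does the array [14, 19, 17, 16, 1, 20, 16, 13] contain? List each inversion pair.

Finding inversions in [14, 19, 17, 16, 1, 20, 16, 13]:

(0, 4): arr[0]=14 > arr[4]=1
(0, 7): arr[0]=14 > arr[7]=13
(1, 2): arr[1]=19 > arr[2]=17
(1, 3): arr[1]=19 > arr[3]=16
(1, 4): arr[1]=19 > arr[4]=1
(1, 6): arr[1]=19 > arr[6]=16
(1, 7): arr[1]=19 > arr[7]=13
(2, 3): arr[2]=17 > arr[3]=16
(2, 4): arr[2]=17 > arr[4]=1
(2, 6): arr[2]=17 > arr[6]=16
(2, 7): arr[2]=17 > arr[7]=13
(3, 4): arr[3]=16 > arr[4]=1
(3, 7): arr[3]=16 > arr[7]=13
(5, 6): arr[5]=20 > arr[6]=16
(5, 7): arr[5]=20 > arr[7]=13
(6, 7): arr[6]=16 > arr[7]=13

Total inversions: 16

The array has 16 inversion(s): (0,4), (0,7), (1,2), (1,3), (1,4), (1,6), (1,7), (2,3), (2,4), (2,6), (2,7), (3,4), (3,7), (5,6), (5,7), (6,7). Each pair (i,j) satisfies i < j and arr[i] > arr[j].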